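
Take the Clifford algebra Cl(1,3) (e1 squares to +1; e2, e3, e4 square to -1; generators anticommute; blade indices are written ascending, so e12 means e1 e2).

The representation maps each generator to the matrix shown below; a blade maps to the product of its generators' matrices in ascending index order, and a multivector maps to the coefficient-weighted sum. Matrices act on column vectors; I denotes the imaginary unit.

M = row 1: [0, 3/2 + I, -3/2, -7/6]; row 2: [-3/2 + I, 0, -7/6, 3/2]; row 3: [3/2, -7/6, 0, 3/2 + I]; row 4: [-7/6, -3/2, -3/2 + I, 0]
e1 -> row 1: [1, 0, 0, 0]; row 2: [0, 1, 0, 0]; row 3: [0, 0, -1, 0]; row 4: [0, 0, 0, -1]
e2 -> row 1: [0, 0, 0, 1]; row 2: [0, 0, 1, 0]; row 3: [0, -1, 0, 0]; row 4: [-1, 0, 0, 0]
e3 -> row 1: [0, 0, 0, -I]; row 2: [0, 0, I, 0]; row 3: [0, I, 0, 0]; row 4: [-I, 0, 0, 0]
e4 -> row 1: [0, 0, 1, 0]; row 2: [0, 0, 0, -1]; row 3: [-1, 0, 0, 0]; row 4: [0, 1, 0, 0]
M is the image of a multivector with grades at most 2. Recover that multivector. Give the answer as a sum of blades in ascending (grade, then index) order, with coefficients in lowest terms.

Method: the blade images are trace-orthogonal — tr(rho(e_A) rho(e_B)^-1) = 4 if A = B and 0 otherwise — and rho(e_A)^-1 = (e_A)^2 * rho(e_A) with (e_A)^2 = +1 or -1, so the coefficient of e_A in the preimage is (e_A)^2 * tr(M rho(e_A))/4.
Nonzero projections over blades of grade <= 2: e4: (e4)^2 = -1, tr(M rho(e4)) = 6, coefficient -3/2; e12: (e12)^2 = +1, tr(M rho(e12)) = -14/3, coefficient -7/6; e24: (e24)^2 = -1, tr(M rho(e24)) = -6, coefficient 3/2; e34: (e34)^2 = -1, tr(M rho(e34)) = 4, coefficient -1. Every other blade of grade <= 2 projects to 0.
Answer: -3/2*e4 - 7/6*e12 + 3/2*e24 - e34


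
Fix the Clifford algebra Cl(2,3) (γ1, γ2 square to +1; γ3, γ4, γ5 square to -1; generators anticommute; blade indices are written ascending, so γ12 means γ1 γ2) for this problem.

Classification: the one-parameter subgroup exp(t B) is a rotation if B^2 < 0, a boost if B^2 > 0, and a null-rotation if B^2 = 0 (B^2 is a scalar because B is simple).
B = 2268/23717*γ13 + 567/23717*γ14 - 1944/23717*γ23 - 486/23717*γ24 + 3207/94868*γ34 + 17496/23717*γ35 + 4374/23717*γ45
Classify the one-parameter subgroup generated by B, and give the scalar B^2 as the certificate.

B^2 term by term: the squares give (2268/23717)^2*(γ13)^2 + (567/23717)^2*(γ14)^2 + (-1944/23717)^2*(γ23)^2 + (-486/23717)^2*(γ24)^2 + (3207/94868)^2*(γ34)^2 + (17496/23717)^2*(γ35)^2 + (4374/23717)^2*(γ45)^2 = 5143824/562496089*(+1) + 321489/562496089*(+1) + 3779136/562496089*(+1) + 236196/562496089*(+1) + 10284849/8999937424*(-1) + 306110016/562496089*(-1) + 19131876/562496089*(-1) = -9/16 (each basis 2-blade squares to minus the product of its generators' squares); cross terms between blades sharing an index anticommute and cancel; the commuting (index-disjoint) pairs give grade-4 terms 2*c*c'*(blade product), which cancel blade by blade — γ1234: 2204496/562496089 - 2204496/562496089 = 0; γ1345: 19840464/562496089 - 19840464/562496089 = 0; γ2345: -17006112/562496089 + 17006112/562496089 = 0 — confirming B is simple. So B^2 = -9/16.
Answer: rotation, certificate B^2 = -9/16. One invariant decides it: the square -9/16 survives every conjugation, and its sign is exactly the classification.


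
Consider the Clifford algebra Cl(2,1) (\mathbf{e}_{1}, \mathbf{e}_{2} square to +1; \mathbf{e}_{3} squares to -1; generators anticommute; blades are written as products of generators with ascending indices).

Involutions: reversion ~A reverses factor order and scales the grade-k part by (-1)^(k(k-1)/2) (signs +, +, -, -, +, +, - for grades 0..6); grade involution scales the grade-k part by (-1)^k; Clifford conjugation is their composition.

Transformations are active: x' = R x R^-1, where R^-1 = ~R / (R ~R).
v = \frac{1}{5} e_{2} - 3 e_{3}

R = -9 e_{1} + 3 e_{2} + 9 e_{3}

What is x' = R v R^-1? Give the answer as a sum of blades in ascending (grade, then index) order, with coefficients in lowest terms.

~R = -9 e_{1} + 3 e_{2} + 9 e_{3}, and R ~R = 9, so R^-1 = ~R / (9).
R v = \frac{138}{5} - \frac{9}{5} e_{1} e_{2} + 27 e_{1} e_{3} - \frac{54}{5} e_{2} e_{3}
Answer: -\frac{276}{5} e_{1} + \frac{91}{5} e_{2} + \frac{291}{5} e_{3}


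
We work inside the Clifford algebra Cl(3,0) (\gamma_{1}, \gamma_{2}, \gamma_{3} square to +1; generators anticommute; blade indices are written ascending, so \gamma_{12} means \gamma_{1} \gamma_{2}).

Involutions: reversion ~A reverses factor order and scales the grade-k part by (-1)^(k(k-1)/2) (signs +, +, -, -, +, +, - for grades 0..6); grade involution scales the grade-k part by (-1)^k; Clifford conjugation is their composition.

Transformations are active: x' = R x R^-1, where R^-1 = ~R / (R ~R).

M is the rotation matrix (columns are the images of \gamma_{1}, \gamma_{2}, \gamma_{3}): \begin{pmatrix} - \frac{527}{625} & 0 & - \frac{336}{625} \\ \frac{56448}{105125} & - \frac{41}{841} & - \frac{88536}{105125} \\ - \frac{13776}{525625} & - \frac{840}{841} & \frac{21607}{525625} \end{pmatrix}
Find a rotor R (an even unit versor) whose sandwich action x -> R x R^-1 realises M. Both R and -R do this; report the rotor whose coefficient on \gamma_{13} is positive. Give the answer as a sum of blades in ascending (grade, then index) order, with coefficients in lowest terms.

Method: write R = a + b12*\gamma_{12} + b13*\gamma_{13} + b23*\gamma_{23} with a^2 + b12^2 + b13^2 + b23^2 = 1 (so R^-1 = ~R). Expanding the columns R e_j ~R gives tr M = 4a^2 - 1 and, from the antisymmetric part, M21 - M12 = -4a*b12, M13 - M31 = 4a*b13, M32 - M23 = -4a*b23.
Here tr M = -\frac{17889}{21025}, so a^2 = (1 + tr M)/4 = \frac{784}{21025} and a = ±\frac{28}{145}. Taking a = \frac{28}{145}: M21 - M12 = \frac{56448}{105125}, M13 - M31 = -\frac{10752}{21025}, M32 - M23 = -\frac{16464}{105125}, giving b12 = -\frac{504}{725}, b13 = -\frac{96}{145}, b23 = \frac{147}{725}, i.e. R = \frac{28}{145} - \frac{504}{725} \gamma_{12} - \frac{96}{145} \gamma_{13} + \frac{147}{725} \gamma_{23}.
Its \gamma_{13} coefficient is negative, so report the other preimage -R.
Answer: -\frac{28}{145} + \frac{504}{725} \gamma_{12} + \frac{96}{145} \gamma_{13} - \frac{147}{725} \gamma_{23}. Recall the cover is two-to-one: with M of trace -\frac{17889}{21025}, both preimages act alike, and the stated \gamma_{13} sign chooses the sheet.


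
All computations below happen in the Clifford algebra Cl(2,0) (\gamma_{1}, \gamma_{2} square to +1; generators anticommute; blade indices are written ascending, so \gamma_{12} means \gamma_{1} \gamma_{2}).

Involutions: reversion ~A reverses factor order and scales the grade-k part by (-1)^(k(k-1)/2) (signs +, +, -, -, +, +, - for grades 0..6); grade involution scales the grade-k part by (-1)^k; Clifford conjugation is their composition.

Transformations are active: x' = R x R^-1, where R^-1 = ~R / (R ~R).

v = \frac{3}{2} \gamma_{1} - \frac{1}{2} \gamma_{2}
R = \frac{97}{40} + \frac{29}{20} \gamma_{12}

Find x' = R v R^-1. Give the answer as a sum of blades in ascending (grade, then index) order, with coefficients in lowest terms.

~R = \frac{97}{40} - \frac{29}{20} \gamma_{12}, and R ~R = \frac{12773}{1600}, so R^-1 = ~R / (\frac{12773}{1600}).
R v = \frac{233}{80} \gamma_{1} - \frac{271}{80} \gamma_{2}
Answer: \frac{6883}{25546} \gamma_{1} - \frac{39801}{25546} \gamma_{2}


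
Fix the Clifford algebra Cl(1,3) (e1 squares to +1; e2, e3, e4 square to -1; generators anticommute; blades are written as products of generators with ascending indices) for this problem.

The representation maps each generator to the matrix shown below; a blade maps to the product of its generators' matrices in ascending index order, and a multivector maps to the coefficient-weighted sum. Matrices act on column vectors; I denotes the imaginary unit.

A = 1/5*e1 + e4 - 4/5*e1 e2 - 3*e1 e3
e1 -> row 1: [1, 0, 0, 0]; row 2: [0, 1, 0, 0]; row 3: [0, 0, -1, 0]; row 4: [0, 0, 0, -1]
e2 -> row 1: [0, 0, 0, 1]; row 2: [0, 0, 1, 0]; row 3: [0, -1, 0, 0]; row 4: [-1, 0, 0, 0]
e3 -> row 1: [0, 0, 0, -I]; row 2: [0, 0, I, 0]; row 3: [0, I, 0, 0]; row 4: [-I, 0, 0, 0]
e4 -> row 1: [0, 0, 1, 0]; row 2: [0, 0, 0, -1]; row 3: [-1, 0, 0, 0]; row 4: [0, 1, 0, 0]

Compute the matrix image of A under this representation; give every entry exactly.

Bivector images (products of the table entries): rho(e1 e2) = rho(e1)rho(e2) = row 1: [0, 0, 0, 1]; row 2: [0, 0, 1, 0]; row 3: [0, 1, 0, 0]; row 4: [1, 0, 0, 0]; rho(e1 e3) = rho(e1)rho(e3) = row 1: [0, 0, 0, -I]; row 2: [0, 0, I, 0]; row 3: [0, -I, 0, 0]; row 4: [I, 0, 0, 0].
M = (1/5)*rho(e1) + (1)*rho(e4) + (-4/5)*rho(e1 e2) + (-3)*rho(e1 e3), summed entrywise:
Answer: row 1: [1/5, 0, 1, -4/5 + 3*I]; row 2: [0, 1/5, -4/5 - 3*I, -1]; row 3: [-1, -4/5 + 3*I, -1/5, 0]; row 4: [-4/5 - 3*I, 1, 0, -1/5]


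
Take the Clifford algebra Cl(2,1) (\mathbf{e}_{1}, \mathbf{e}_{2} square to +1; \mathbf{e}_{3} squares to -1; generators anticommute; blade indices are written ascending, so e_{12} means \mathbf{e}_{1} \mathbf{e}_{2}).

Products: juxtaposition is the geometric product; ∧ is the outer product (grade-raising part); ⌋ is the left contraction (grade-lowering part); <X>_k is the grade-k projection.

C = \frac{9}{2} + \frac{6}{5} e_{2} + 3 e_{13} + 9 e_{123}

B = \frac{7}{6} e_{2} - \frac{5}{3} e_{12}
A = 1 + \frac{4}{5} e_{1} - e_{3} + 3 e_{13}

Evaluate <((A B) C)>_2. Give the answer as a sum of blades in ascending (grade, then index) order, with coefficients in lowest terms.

step 1: -\frac{1}{6} e_{2} - \frac{11}{15} e_{12} - \frac{23}{6} e_{23} - \frac{11}{6} e_{123}
step 2: -\frac{167}{10} - \frac{1769}{50} e_{1} + \frac{19}{4} e_{2} + \frac{56}{5} e_{3} + \frac{41}{5} e_{12} + \frac{37}{10} e_{13} - \frac{301}{20} e_{23} - \frac{31}{4} e_{123}
step 3: \frac{41}{5} e_{12} + \frac{37}{10} e_{13} - \frac{301}{20} e_{23}
Answer: \frac{41}{5} e_{12} + \frac{37}{10} e_{13} - \frac{301}{20} e_{23}


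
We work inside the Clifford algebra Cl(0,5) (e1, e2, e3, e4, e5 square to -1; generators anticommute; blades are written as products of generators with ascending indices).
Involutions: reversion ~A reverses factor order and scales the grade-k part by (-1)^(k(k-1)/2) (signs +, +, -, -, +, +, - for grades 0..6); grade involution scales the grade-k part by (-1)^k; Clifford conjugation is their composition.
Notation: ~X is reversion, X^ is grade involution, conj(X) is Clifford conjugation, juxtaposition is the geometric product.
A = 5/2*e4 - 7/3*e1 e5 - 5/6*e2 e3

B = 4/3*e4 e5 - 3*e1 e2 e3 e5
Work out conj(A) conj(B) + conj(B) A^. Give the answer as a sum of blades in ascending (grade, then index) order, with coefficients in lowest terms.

first term: -10/3*e5 - 28/9*e1 e4 + 5/2*e1 e5 + 7*e2 e3 - 10/9*e2 e3 e4 e5 - 15/2*e1 e2 e3 e4 e5
second term: 10/3*e5 - 28/9*e1 e4 - 5/2*e1 e5 - 7*e2 e3 + 10/9*e2 e3 e4 e5 - 15/2*e1 e2 e3 e4 e5
Answer: -56/9*e1 e4 - 15*e1 e2 e3 e4 e5


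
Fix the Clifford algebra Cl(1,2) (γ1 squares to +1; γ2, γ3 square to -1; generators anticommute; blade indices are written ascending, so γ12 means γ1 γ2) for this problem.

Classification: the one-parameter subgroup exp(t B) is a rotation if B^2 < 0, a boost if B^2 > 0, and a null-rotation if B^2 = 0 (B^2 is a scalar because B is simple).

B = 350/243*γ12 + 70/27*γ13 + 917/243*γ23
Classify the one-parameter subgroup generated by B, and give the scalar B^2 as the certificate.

B^2 term by term: the squares give (350/243)^2*(γ12)^2 + (70/27)^2*(γ13)^2 + (917/243)^2*(γ23)^2 = 122500/59049*(+1) + 4900/729*(+1) + 840889/59049*(-1) = -49/9 (each basis 2-blade squares to minus the product of its generators' squares); cross terms between blades sharing an index anticommute and cancel. So B^2 = -49/9.
Answer: rotation, certificate B^2 = -49/9. The scalar -49/9 is the complete invariant here: its sign names the subgroup type.


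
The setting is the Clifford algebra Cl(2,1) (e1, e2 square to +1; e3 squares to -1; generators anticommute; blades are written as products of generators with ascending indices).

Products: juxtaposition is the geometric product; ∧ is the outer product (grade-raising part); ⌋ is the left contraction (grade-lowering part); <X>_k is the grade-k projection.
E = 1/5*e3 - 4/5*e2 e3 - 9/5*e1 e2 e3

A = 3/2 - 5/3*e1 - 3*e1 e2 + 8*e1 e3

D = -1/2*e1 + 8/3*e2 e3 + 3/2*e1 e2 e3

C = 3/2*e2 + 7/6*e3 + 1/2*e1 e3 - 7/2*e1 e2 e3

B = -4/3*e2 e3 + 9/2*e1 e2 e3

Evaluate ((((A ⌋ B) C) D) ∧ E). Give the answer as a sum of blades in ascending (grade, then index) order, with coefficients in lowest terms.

step 1: -36*e2 + 27/2*e3 - 19/2*e2 e3 + 27/4*e1 e2 e3
step 2: -747/8 + 40*e1 + 185/24*e2 + 57/4*e3 + 353/8*e1 e2 - 1089/8*e1 e3 - 249/4*e2 e3 + 18*e1 e2 e3
step 3: -159 + 21/16*e1 + 1057/4*e2 - 4093/36*e3 - 18265/48*e1 e2 + 5435/48*e1 e3 - 198*e2 e3 - 109/48*e1 e2 e3
step 4: -159/5*e3 + 21/80*e1 e3 + 3601/20*e2 e3 + 50171/240*e1 e2 e3
Answer: -159/5*e3 + 21/80*e1 e3 + 3601/20*e2 e3 + 50171/240*e1 e2 e3


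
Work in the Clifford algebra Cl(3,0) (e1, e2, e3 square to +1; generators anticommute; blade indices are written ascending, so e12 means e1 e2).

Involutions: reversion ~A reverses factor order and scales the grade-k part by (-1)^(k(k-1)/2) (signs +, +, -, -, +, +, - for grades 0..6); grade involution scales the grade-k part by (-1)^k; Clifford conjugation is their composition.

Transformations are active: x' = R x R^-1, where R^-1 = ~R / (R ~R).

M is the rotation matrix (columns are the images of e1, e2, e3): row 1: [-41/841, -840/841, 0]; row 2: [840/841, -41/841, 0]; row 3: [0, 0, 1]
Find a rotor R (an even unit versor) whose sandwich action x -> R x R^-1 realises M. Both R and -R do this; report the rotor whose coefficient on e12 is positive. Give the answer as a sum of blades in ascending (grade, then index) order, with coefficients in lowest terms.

Method: write R = a + b12*e12 + b13*e13 + b23*e23 with a^2 + b12^2 + b13^2 + b23^2 = 1 (so R^-1 = ~R). Expanding the columns R e_j ~R gives tr M = 4a^2 - 1 and, from the antisymmetric part, M21 - M12 = -4a*b12, M13 - M31 = 4a*b13, M32 - M23 = -4a*b23.
Here tr M = 759/841, so a^2 = (1 + tr M)/4 = 400/841 and a = ±20/29. Taking a = 20/29: M21 - M12 = 1680/841, M13 - M31 = 0, M32 - M23 = 0, giving b12 = -21/29, b13 = 0, b23 = 0, i.e. R = 20/29 - 21/29*e12.
Its e12 coefficient is negative, so report the other preimage -R.
Answer: -20/29 + 21/29*e12. Sheet selection: the two-to-one cover makes ±R indistinguishable at the matrix level (trace 759/841), so uniqueness comes from the required sign on e12.


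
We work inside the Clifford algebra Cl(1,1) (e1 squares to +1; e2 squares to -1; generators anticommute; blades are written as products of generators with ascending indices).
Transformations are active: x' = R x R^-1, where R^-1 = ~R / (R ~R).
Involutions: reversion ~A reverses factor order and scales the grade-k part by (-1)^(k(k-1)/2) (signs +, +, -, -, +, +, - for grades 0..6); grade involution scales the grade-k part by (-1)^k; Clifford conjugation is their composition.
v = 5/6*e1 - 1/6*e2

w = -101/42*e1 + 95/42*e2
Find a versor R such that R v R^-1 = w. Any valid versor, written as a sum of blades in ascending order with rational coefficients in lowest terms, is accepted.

Equal squares first: v^2 = w^2 = 2/3. Then v + w = -11/7*e1 + 44/21*e2 is a versor taking v to w, provided it is invertible.
Answer: -11/7*e1 + 44/21*e2


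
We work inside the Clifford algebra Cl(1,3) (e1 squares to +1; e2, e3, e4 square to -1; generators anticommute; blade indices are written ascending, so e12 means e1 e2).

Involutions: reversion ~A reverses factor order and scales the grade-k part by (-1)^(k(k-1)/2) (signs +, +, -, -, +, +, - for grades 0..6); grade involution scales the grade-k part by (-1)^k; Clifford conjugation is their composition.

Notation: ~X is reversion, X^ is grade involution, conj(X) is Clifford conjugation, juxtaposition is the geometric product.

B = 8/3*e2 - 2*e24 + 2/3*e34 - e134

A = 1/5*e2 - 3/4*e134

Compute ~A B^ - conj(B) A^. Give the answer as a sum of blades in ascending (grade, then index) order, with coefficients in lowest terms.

first term: -13/60 - 1/2*e1 + 2/5*e4 + 3/2*e123 + 2/15*e234 - 11/5*e1234
second term: 13/60 + 1/2*e1 - 2/5*e4 + 3/2*e123 + 2/15*e234 + 11/5*e1234
Answer: -13/30 - e1 + 4/5*e4 - 22/5*e1234


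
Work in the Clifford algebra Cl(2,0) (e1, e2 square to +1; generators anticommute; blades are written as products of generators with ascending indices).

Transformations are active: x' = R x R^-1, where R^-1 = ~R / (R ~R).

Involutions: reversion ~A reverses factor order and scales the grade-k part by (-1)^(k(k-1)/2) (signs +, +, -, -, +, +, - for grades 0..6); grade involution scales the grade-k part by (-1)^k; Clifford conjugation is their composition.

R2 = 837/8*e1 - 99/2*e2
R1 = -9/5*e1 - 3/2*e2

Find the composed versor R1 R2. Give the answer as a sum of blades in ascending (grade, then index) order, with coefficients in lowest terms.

Distribute over the terms of R1 (each basis-blade product reordered to ascending indices, repeated generators contracted through their squares):
(-9/5*e1) R2 = -7533/40 + 891/10*e1 e2
(-3/2*e2) R2 = 297/4 + 2511/16*e1 e2
Summing the partial products and collecting blades:
Answer: -4563/40 + 19683/80*e1 e2


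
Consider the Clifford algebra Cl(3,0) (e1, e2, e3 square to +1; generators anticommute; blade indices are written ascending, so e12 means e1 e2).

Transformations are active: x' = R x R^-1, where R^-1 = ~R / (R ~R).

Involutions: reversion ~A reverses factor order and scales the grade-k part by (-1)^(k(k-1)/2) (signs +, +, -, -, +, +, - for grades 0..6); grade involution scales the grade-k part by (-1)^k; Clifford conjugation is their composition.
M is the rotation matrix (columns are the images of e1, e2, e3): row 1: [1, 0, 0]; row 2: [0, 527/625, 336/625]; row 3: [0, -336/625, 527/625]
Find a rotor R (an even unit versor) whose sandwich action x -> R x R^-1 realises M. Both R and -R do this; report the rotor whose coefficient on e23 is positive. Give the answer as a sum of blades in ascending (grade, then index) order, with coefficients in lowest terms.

Method: write R = a + b12*e12 + b13*e13 + b23*e23 with a^2 + b12^2 + b13^2 + b23^2 = 1 (so R^-1 = ~R). Expanding the columns R e_j ~R gives tr M = 4a^2 - 1 and, from the antisymmetric part, M21 - M12 = -4a*b12, M13 - M31 = 4a*b13, M32 - M23 = -4a*b23.
Here tr M = 1679/625, so a^2 = (1 + tr M)/4 = 576/625 and a = ±24/25. Taking a = 24/25: M21 - M12 = 0, M13 - M31 = 0, M32 - M23 = -672/625, giving b12 = 0, b13 = 0, b23 = 7/25, i.e. R = 24/25 + 7/25*e23.
Its e23 coefficient is already positive.
Answer: 24/25 + 7/25*e23. Sheet selection: the two-to-one cover makes ±R indistinguishable at the matrix level (trace 1679/625), so uniqueness comes from the required sign on e23.


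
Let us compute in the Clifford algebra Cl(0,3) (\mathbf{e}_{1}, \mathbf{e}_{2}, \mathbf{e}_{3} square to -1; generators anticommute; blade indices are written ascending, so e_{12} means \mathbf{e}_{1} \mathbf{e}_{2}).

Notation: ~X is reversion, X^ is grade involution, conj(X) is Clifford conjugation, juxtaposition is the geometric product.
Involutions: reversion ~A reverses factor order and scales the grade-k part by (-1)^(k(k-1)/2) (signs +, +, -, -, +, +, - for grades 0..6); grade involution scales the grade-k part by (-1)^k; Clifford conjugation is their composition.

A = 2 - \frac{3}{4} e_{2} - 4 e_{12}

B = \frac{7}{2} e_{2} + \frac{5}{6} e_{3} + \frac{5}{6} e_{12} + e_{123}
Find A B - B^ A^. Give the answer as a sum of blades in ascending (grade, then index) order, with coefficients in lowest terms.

first term: \frac{143}{24} + \frac{107}{8} e_{1} + 7 e_{2} + \frac{17}{3} e_{3} + \frac{5}{3} e_{12} - \frac{3}{4} e_{13} - \frac{5}{8} e_{23} - \frac{4}{3} e_{123}
second term: \frac{143}{24} + \frac{107}{8} e_{1} - 7 e_{2} - \frac{17}{3} e_{3} + \frac{5}{3} e_{12} - \frac{3}{4} e_{13} + \frac{5}{8} e_{23} + \frac{4}{3} e_{123}
Answer: 14 e_{2} + \frac{34}{3} e_{3} - \frac{5}{4} e_{23} - \frac{8}{3} e_{123}


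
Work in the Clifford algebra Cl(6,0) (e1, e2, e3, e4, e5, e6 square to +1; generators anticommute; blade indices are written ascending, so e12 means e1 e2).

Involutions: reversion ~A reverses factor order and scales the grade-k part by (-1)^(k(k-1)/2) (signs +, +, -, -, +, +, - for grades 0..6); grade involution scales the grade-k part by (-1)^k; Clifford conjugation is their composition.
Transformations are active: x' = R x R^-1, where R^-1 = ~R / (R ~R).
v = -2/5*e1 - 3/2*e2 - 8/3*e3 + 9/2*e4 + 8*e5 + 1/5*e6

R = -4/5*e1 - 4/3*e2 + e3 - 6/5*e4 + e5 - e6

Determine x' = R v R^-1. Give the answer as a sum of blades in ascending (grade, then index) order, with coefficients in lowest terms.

~R = -4/5*e1 - 4/3*e2 + e3 - 6/5*e4 + e5 - e6, and R ~R = 1543/225, so R^-1 = ~R / (1543/225).
R v = 154/75 + 2/3*e12 + 38/15*e13 - 102/25*e14 - 6*e15 - 14/25*e16 + 91/18*e23 - 39/5*e24 - 55/6*e25 - 53/30*e26 + 13/10*e34 + 32/3*e35 - 37/15*e36 - 141/10*e45 + 213/50*e46 + 41/5*e56
Answer: -122/1543*e1 + 2165/3086*e2 + 15116/4629*e3 - 80523/15430*e4 - 11420/1543*e5 - 6163/7715*e6


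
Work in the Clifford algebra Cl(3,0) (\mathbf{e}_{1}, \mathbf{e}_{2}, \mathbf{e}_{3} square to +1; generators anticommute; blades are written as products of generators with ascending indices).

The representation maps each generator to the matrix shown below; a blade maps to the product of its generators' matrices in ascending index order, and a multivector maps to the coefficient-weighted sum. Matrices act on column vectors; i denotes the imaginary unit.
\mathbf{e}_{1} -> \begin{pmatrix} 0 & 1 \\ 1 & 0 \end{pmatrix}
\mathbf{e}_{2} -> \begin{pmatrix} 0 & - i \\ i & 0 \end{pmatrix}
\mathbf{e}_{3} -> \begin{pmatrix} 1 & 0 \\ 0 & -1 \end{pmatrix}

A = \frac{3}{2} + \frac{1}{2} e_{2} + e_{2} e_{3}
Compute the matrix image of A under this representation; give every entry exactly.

Bivector images (products of the table entries): rho(e_{2} e_{3}) = rho(\mathbf{e}_{2})rho(\mathbf{e}_{3}) = \begin{pmatrix} 0 & i \\ i & 0 \end{pmatrix}.
M = (\frac{3}{2})*1 + (\frac{1}{2})*rho(e_{2}) + (1)*rho(e_{2} e_{3}), summed entrywise (1 is the identity matrix):
Answer: \begin{pmatrix} \frac{3}{2} & \frac{i}{2} \\ \frac{3 i}{2} & \frac{3}{2} \end{pmatrix}


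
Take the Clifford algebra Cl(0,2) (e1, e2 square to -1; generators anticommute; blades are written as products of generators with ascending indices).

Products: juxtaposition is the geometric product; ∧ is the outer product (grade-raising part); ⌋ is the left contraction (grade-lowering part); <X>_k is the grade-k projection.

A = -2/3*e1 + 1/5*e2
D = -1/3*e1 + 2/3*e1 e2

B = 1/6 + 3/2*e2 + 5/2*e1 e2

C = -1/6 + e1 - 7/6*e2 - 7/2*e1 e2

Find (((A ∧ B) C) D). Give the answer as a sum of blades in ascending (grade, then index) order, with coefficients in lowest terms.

step 1: -1/9*e1 + 1/30*e2 - e1 e2
step 2: -67/20 - 683/540*e1 - 251/180*e2 + 71/270*e1 e2
step 3: -967/1620 + 101/540*e1 + 34/45*e2 - 1457/540*e1 e2
Answer: -967/1620 + 101/540*e1 + 34/45*e2 - 1457/540*e1 e2


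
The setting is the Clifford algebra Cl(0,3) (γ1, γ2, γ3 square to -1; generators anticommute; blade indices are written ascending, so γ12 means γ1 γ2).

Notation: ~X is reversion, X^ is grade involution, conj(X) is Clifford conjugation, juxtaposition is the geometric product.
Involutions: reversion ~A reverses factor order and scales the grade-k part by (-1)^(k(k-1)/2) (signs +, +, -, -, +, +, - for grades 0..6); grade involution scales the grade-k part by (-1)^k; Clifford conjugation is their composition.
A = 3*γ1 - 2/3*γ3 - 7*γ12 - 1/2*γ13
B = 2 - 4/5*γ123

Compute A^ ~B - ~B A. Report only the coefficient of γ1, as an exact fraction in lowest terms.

first term: -6*γ1 - 2/5*γ2 + 104/15*γ3 - 218/15*γ12 - γ13 + 12/5*γ23
second term: 6*γ1 - 2/5*γ2 + 64/15*γ3 - 202/15*γ12 - γ13 - 12/5*γ23
Answer: -12


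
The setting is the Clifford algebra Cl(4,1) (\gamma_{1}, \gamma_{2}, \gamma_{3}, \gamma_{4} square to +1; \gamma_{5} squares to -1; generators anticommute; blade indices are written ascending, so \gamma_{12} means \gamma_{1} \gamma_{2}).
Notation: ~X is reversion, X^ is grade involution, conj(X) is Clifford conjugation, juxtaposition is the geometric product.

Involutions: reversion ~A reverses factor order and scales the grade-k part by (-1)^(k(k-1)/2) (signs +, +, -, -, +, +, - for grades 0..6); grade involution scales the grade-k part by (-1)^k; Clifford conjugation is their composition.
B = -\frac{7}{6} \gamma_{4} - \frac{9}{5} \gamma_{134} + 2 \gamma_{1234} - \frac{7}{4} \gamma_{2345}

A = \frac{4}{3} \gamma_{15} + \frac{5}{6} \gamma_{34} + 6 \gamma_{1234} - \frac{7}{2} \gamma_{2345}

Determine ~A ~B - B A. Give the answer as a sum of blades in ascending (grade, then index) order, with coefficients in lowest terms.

first term: \frac{47}{8} + \frac{3}{2} \gamma_{1} + \frac{54}{5} \gamma_{2} + \frac{35}{36} \gamma_{3} + \frac{5}{3} \gamma_{12} + \frac{7}{2} \gamma_{15} - \frac{35}{24} \gamma_{25} - 7 \gamma_{123} + \frac{63}{10} \gamma_{125} - \frac{14}{9} \gamma_{145} - \frac{49}{12} \gamma_{235} + \frac{12}{5} \gamma_{345} + \frac{7}{3} \gamma_{1234} - \frac{8}{3} \gamma_{2345}
second term: \frac{47}{8} + \frac{3}{2} \gamma_{1} + \frac{54}{5} \gamma_{2} + \frac{35}{36} \gamma_{3} - \frac{5}{3} \gamma_{12} - \frac{7}{2} \gamma_{15} + \frac{35}{24} \gamma_{25} + 7 \gamma_{123} - \frac{63}{10} \gamma_{125} + \frac{14}{9} \gamma_{145} + \frac{49}{12} \gamma_{235} - \frac{12}{5} \gamma_{345} + \frac{7}{3} \gamma_{1234} - \frac{8}{3} \gamma_{2345}
Answer: \frac{10}{3} \gamma_{12} + 7 \gamma_{15} - \frac{35}{12} \gamma_{25} - 14 \gamma_{123} + \frac{63}{5} \gamma_{125} - \frac{28}{9} \gamma_{145} - \frac{49}{6} \gamma_{235} + \frac{24}{5} \gamma_{345}


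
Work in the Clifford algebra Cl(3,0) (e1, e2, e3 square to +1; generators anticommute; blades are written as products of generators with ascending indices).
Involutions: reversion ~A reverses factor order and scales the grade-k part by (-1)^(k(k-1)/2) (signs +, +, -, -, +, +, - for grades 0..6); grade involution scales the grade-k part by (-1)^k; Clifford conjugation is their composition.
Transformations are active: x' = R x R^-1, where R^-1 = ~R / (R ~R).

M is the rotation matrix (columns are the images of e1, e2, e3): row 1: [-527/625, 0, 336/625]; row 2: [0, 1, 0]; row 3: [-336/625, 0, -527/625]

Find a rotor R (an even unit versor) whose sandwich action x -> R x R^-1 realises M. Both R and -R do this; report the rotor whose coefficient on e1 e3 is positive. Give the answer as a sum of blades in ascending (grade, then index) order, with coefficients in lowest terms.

Method: write R = a + b12*e1 e2 + b13*e1 e3 + b23*e2 e3 with a^2 + b12^2 + b13^2 + b23^2 = 1 (so R^-1 = ~R). Expanding the columns R e_j ~R gives tr M = 4a^2 - 1 and, from the antisymmetric part, M21 - M12 = -4a*b12, M13 - M31 = 4a*b13, M32 - M23 = -4a*b23.
Here tr M = -429/625, so a^2 = (1 + tr M)/4 = 49/625 and a = ±7/25. Taking a = 7/25: M21 - M12 = 0, M13 - M31 = 672/625, M32 - M23 = 0, giving b12 = 0, b13 = 24/25, b23 = 0, i.e. R = 7/25 + 24/25*e1 e3.
Its e1 e3 coefficient is already positive.
Answer: 7/25 + 24/25*e1 e3. Why the constraint matters: R and -R act identically through the sandwich — M has trace -429/625 either way — so only the sign condition on e1 e3 picks one of the two preimages.


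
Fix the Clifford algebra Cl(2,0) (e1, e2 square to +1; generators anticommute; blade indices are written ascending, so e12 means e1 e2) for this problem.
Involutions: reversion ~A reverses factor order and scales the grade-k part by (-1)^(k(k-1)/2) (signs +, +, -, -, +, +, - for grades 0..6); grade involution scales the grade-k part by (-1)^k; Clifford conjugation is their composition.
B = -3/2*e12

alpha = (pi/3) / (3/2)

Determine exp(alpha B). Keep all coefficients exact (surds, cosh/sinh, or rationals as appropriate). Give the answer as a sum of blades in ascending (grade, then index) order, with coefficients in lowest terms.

B^2 = (-3/2)^2*(e12)^2 = 9/4*(-1) = -9/4 (a basis 2-blade squares to minus the product of its generators' squares).
B^2 = -9/4 — since the square is negative, the closed form is circular: l = 3/2, alpha*l = pi/3, so exp(alpha B) = cos(pi/3) + (sin(pi/3)/(3/2))*B = 1/2 + (sqrt(3)/3)*B.
Answer: 1/2 - sqrt(3)/2*e12


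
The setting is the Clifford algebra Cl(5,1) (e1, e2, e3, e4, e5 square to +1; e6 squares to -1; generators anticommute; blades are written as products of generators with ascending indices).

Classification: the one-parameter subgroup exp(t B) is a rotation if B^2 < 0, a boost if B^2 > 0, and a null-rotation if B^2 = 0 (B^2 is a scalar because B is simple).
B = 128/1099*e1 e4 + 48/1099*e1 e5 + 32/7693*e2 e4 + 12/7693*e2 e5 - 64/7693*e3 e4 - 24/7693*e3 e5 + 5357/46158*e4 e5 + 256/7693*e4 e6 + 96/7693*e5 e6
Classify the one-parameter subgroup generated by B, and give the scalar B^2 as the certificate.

B^2 term by term: the squares give (128/1099)^2*(e1 e4)^2 + (48/1099)^2*(e1 e5)^2 + (32/7693)^2*(e2 e4)^2 + (12/7693)^2*(e2 e5)^2 + (-64/7693)^2*(e3 e4)^2 + (-24/7693)^2*(e3 e5)^2 + (5357/46158)^2*(e4 e5)^2 + (256/7693)^2*(e4 e6)^2 + (96/7693)^2*(e5 e6)^2 = 16384/1207801*(-1) + 2304/1207801*(-1) + 1024/59182249*(-1) + 144/59182249*(-1) + 4096/59182249*(-1) + 576/59182249*(-1) + 28697449/2130560964*(-1) + 65536/59182249*(+1) + 9216/59182249*(+1) = -1/36 (each basis 2-blade squares to minus the product of its generators' squares); cross terms between blades sharing an index anticommute and cancel; the commuting (index-disjoint) pairs give grade-4 terms 2*c*c'*(blade product), which cancel blade by blade — e1 e2 e4 e5: -3072/8454607 + 3072/8454607 = 0; e1 e3 e4 e5: 6144/8454607 - 6144/8454607 = 0; e1 e4 e5 e6: 24576/8454607 - 24576/8454607 = 0; e2 e3 e4 e5: 1536/59182249 - 1536/59182249 = 0; e2 e4 e5 e6: 6144/59182249 - 6144/59182249 = 0; e3 e4 e5 e6: -12288/59182249 + 12288/59182249 = 0 — confirming B is simple. So B^2 = -1/36.
Answer: rotation, certificate B^2 = -1/36. Check the certificate: B^2 = -1/36, and that sign is decisive whatever form B takes.


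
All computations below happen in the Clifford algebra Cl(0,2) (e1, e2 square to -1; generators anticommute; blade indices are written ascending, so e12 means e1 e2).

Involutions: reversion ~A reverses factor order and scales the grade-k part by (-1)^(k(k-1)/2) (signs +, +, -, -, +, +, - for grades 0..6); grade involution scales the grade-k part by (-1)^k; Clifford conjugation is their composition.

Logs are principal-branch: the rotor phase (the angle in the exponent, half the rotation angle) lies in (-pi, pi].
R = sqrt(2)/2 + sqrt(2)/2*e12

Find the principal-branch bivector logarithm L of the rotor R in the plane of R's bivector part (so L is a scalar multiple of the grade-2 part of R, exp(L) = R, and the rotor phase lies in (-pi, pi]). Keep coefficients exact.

The scalar part of R is sqrt(2)/2, which fixes the principal-branch rotor phase; the unit plane is then the bivector part divided by the sine of that phase, and L is that plane scaled by the phase.
Concretely: cos(phase) = sqrt(2)/2 gives phase = ±pi/4, and since phase/sin(phase) is even the sign is immaterial: L = (phase/sin(phase)) * <R>_2 = (sqrt(2)*pi/4) * <R>_2.
Answer: pi/4*e12


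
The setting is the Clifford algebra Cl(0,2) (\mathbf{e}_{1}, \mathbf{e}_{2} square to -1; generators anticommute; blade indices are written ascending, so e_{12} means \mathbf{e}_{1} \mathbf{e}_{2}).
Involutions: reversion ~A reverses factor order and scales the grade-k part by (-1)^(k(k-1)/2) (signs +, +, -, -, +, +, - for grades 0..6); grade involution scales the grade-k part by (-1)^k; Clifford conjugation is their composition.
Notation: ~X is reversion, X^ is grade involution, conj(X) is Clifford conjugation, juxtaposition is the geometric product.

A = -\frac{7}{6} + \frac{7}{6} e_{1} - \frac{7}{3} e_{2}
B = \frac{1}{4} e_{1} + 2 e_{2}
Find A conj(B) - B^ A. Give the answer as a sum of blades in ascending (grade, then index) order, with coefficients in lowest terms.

first term: -\frac{35}{8} + \frac{7}{24} e_{1} + \frac{7}{3} e_{2} - \frac{35}{12} e_{12}
second term: -\frac{35}{8} + \frac{7}{24} e_{1} + \frac{7}{3} e_{2} + \frac{35}{12} e_{12}
Answer: -\frac{35}{6} e_{12}


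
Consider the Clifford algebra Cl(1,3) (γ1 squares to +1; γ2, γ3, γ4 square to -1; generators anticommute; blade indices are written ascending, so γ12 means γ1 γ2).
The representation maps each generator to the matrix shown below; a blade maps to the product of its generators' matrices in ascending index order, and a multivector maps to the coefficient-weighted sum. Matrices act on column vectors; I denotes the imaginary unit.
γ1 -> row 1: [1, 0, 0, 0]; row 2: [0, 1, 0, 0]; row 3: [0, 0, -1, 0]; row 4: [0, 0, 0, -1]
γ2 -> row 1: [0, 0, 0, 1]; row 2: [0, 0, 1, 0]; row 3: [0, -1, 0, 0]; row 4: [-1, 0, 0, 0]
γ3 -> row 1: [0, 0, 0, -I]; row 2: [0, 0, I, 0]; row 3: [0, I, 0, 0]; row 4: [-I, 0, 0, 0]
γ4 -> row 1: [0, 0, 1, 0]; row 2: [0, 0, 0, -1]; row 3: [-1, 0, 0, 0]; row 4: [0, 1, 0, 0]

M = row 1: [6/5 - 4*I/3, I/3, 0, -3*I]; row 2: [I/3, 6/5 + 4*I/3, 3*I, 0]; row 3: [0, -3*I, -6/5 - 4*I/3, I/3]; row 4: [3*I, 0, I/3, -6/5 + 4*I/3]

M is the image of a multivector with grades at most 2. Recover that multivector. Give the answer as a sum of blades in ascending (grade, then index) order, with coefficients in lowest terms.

Method: the blade images are trace-orthogonal — tr(rho(e_A) rho(e_B)^-1) = 4 if A = B and 0 otherwise — and rho(e_A)^-1 = (e_A)^2 * rho(e_A) with (e_A)^2 = +1 or -1, so the coefficient of e_A in the preimage is (e_A)^2 * tr(M rho(e_A))/4.
Nonzero projections over blades of grade <= 2: γ1: (γ1)^2 = +1, tr(M rho(γ1)) = 24/5, coefficient 6/5; γ13: (γ13)^2 = +1, tr(M rho(γ13)) = 12, coefficient 3; γ23: (γ23)^2 = -1, tr(M rho(γ23)) = -16/3, coefficient 4/3; γ34: (γ34)^2 = -1, tr(M rho(γ34)) = 4/3, coefficient -1/3. Every other blade of grade <= 2 projects to 0.
Answer: 6/5*γ1 + 3*γ13 + 4/3*γ23 - 1/3*γ34


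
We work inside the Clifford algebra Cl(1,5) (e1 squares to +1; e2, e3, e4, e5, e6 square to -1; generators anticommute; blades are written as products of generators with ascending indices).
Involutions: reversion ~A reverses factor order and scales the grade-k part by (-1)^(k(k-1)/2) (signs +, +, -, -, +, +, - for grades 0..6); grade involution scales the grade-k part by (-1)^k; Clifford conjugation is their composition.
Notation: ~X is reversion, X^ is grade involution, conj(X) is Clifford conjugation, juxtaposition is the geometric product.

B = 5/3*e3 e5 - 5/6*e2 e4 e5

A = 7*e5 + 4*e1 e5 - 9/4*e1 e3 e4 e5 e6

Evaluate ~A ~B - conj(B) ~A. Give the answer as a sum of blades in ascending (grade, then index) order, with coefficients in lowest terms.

first term: -35/3*e3 + 20/3*e1 e3 - 35/6*e2 e4 + 10/3*e1 e2 e4 + 15/4*e1 e4 e6 + 15/8*e1 e2 e3 e6
second term: 35/3*e3 - 20/3*e1 e3 + 35/6*e2 e4 + 10/3*e1 e2 e4 + 15/4*e1 e4 e6 + 15/8*e1 e2 e3 e6
Answer: -70/3*e3 + 40/3*e1 e3 - 35/3*e2 e4


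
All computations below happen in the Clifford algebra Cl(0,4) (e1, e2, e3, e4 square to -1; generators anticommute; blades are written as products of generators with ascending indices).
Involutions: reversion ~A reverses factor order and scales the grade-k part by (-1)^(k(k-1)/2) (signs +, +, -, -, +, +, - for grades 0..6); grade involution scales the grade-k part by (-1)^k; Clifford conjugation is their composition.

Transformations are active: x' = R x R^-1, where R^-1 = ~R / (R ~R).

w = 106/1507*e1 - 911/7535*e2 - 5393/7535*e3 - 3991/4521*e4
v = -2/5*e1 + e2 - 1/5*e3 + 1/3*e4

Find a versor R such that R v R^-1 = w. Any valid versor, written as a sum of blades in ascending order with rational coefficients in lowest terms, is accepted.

Construction: equal norms (both -59/45) license R = v + w = -2484/7535*e1 + 6624/7535*e2 - 1380/1507*e3 - 828/1507*e4 — nothing changes along that direction, while (v - w)/2 changes sign, so v maps onto w.
Answer: -2484/7535*e1 + 6624/7535*e2 - 1380/1507*e3 - 828/1507*e4


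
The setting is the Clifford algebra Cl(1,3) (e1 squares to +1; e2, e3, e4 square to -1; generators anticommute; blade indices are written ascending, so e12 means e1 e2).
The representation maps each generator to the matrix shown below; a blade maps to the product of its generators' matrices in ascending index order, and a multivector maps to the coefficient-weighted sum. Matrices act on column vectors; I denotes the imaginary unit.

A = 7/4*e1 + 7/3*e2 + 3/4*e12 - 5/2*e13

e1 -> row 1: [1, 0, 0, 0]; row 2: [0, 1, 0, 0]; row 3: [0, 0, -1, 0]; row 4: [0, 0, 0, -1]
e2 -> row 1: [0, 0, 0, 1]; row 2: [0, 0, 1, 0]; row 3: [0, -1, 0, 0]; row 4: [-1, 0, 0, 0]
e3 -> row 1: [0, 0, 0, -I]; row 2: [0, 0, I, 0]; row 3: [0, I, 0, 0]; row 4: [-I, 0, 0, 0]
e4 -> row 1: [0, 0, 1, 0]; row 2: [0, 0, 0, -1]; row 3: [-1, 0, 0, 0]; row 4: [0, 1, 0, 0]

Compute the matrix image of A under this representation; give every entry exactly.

Bivector images (products of the table entries): rho(e12) = rho(e1)rho(e2) = row 1: [0, 0, 0, 1]; row 2: [0, 0, 1, 0]; row 3: [0, 1, 0, 0]; row 4: [1, 0, 0, 0]; rho(e13) = rho(e1)rho(e3) = row 1: [0, 0, 0, -I]; row 2: [0, 0, I, 0]; row 3: [0, -I, 0, 0]; row 4: [I, 0, 0, 0].
M = (7/4)*rho(e1) + (7/3)*rho(e2) + (3/4)*rho(e12) + (-5/2)*rho(e13), summed entrywise:
Answer: row 1: [7/4, 0, 0, 37/12 + 5*I/2]; row 2: [0, 7/4, 37/12 - 5*I/2, 0]; row 3: [0, -19/12 + 5*I/2, -7/4, 0]; row 4: [-19/12 - 5*I/2, 0, 0, -7/4]


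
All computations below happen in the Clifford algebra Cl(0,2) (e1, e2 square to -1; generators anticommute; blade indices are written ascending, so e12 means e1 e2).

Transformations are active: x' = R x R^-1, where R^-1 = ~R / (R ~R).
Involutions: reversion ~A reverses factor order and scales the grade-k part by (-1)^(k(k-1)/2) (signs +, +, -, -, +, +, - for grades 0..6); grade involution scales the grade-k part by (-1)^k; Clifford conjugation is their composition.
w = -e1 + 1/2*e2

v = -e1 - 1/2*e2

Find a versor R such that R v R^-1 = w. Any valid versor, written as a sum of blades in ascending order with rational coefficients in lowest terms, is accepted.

Reasoning: v^2 = w^2 = -5/4 since conjugation preserves the quadratic form; R = v + w = -2*e1 is then valid when invertible, keeping its own part and reversing (v - w)/2.
Answer: -2*e1


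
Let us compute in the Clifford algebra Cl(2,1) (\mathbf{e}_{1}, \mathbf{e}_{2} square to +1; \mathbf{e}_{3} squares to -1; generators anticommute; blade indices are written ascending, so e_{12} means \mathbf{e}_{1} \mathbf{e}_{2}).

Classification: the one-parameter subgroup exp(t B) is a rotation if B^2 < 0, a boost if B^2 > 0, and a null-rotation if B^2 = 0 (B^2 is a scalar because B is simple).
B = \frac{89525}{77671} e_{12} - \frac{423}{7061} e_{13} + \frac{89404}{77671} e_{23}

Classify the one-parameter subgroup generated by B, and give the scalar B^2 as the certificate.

B^2 term by term: the squares give (\frac{89525}{77671})^2*(e_{12})^2 + (-\frac{423}{7061})^2*(e_{13})^2 + (\frac{89404}{77671})^2*(e_{23})^2 = \frac{8014725625}{6032784241}*(-1) + \frac{178929}{49857721}*(+1) + \frac{7993075216}{6032784241}*(+1) = 0 (each basis 2-blade squares to minus the product of its generators' squares); cross terms between blades sharing an index anticommute and cancel. So B^2 = 0.
Answer: null-rotation, certificate B^2 = 0. The invariant at work: B^2 = 0 is unchanged by conjugation, hence its sign classifies the subgroup whatever basis B is written in.


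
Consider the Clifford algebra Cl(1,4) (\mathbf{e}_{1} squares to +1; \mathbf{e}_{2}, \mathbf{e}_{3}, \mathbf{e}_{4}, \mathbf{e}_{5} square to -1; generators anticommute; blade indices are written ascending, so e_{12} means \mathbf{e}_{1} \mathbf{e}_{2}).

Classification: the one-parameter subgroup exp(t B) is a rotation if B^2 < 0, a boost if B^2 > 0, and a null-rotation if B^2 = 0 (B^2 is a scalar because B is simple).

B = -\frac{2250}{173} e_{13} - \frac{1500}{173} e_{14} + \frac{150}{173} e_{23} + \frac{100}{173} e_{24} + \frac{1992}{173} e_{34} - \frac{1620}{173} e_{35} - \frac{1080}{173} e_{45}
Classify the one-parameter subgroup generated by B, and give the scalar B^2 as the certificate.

B^2 term by term: the squares give (-\frac{2250}{173})^2*(e_{13})^2 + (-\frac{1500}{173})^2*(e_{14})^2 + (\frac{150}{173})^2*(e_{23})^2 + (\frac{100}{173})^2*(e_{24})^2 + (\frac{1992}{173})^2*(e_{34})^2 + (-\frac{1620}{173})^2*(e_{35})^2 + (-\frac{1080}{173})^2*(e_{45})^2 = \frac{5062500}{29929}*(+1) + \frac{2250000}{29929}*(+1) + \frac{22500}{29929}*(-1) + \frac{10000}{29929}*(-1) + \frac{3968064}{29929}*(-1) + \frac{2624400}{29929}*(-1) + \frac{1166400}{29929}*(-1) = -16 (each basis 2-blade squares to minus the product of its generators' squares); cross terms between blades sharing an index anticommute and cancel; the commuting (index-disjoint) pairs give grade-4 terms 2*c*c'*(blade product), which cancel blade by blade — e_{1234}: \frac{450000}{29929} - \frac{450000}{29929} = 0; e_{1345}: \frac{4860000}{29929} - \frac{4860000}{29929} = 0; e_{2345}: -\frac{324000}{29929} + \frac{324000}{29929} = 0 — confirming B is simple. So B^2 = -16.
Answer: rotation, certificate B^2 = -16. Why this suffices: the scalar -16 survives any versor conjugation, so its sign alone determines the class however B is presented.
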